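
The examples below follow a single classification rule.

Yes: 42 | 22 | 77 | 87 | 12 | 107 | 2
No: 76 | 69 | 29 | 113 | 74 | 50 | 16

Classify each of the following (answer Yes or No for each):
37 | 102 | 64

A rule that fits every label: ≡ 2 (mod 5) — true of each 'Yes' example, false of each 'No' one.
37: 37 mod 5 = 2, satisfies this → Yes.
102: 102 mod 5 = 2, satisfies this → Yes.
64: 64 mod 5 = 4, does not pass → No.

Yes, Yes, No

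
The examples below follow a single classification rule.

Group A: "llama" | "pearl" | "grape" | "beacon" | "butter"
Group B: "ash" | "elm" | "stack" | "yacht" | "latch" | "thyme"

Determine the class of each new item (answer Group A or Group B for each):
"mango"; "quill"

Group A, Group A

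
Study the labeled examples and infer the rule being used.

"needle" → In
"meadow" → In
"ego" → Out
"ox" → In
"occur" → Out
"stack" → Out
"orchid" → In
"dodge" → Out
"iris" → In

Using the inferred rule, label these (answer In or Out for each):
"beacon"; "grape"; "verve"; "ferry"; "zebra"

In, Out, Out, Out, Out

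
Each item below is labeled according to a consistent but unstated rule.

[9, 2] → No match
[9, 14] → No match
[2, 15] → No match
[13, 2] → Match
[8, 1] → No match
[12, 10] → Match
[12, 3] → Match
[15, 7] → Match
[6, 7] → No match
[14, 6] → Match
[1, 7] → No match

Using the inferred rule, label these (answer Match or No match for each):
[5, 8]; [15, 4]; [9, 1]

One predicate separates the groups cleanly: first ≥ 10.

No match, Match, No match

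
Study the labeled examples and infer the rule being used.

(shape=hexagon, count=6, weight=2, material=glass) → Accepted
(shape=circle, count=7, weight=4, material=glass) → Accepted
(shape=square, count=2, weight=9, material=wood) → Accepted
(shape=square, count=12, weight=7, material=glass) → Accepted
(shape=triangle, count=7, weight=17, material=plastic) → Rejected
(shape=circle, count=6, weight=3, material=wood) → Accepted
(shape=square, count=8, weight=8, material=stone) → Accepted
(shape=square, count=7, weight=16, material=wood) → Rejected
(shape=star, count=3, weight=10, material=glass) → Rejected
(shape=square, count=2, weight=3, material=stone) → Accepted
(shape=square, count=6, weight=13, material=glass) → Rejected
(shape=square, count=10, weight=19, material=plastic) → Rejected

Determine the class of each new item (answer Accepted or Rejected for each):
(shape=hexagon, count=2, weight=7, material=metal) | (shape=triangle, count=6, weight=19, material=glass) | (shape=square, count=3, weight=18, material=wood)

Accepted, Rejected, Rejected

One predicate separates the groups cleanly: weight ≤ 9.
(shape=hexagon, count=2, weight=7, material=metal): weight = 7 — checks out, so Accepted. (shape=triangle, count=6, weight=19, material=glass): weight = 19 — lacks this property, so Rejected. (shape=square, count=3, weight=18, material=wood): weight = 18 — lacks this property, so Rejected.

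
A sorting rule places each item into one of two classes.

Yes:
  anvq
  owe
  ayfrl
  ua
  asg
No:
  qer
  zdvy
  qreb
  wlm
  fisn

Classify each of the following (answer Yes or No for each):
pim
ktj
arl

No, No, Yes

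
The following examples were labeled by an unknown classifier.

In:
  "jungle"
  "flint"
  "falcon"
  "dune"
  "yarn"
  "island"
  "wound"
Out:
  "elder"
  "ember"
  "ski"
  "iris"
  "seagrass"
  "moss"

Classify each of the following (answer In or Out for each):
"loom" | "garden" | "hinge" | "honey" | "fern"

Out, In, In, In, In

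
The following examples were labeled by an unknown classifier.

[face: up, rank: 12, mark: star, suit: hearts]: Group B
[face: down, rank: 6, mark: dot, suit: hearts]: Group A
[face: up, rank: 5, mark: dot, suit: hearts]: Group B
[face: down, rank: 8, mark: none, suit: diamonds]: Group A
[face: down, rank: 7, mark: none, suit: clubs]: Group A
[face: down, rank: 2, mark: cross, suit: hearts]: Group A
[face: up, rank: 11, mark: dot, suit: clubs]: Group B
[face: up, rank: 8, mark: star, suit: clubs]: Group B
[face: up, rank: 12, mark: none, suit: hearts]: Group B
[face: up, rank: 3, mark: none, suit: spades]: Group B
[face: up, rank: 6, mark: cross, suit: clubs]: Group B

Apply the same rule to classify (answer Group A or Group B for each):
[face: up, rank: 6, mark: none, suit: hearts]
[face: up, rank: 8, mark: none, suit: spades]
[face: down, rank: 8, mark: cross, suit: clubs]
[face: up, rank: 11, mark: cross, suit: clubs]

Group B, Group B, Group A, Group B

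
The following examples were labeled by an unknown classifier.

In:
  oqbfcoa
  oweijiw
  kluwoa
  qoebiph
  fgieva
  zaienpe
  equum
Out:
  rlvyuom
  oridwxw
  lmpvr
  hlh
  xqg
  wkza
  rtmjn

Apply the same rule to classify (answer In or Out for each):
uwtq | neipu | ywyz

Out, In, Out

One predicate separates the groups cleanly: has ≥ 3 vowels.
uwtq — 1 vowel, hence Out.
neipu — 3 vowels, hence In.
ywyz — 0 vowels, hence Out.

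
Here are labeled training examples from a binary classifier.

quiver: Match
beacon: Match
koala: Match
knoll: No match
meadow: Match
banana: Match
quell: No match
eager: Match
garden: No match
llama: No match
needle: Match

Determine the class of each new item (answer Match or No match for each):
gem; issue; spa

No match, Match, No match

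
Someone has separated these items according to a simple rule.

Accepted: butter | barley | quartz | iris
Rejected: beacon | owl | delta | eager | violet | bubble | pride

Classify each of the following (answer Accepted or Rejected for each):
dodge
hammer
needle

Rejected, Accepted, Rejected

One predicate separates the groups cleanly: even length AND contains 'r'.
dodge: Rejected (length 5, no 'r').
hammer: Accepted (length 6, has 'r').
needle: Rejected (length 6, no 'r').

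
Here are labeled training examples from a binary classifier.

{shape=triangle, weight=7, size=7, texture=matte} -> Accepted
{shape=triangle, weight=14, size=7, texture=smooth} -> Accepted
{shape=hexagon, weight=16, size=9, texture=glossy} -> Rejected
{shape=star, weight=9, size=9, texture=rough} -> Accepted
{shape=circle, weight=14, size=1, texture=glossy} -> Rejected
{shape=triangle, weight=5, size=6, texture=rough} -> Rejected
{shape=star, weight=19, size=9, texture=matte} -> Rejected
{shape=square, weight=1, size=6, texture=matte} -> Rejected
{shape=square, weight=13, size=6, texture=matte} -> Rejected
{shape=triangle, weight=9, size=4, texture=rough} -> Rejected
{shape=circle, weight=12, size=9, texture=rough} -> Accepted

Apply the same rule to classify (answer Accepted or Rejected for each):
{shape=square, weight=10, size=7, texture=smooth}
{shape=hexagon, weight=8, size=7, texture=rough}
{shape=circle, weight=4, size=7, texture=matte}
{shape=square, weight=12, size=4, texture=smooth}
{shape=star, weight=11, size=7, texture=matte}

The rule appears to be: weight ≤ 14 AND size ≥ 7.
{shape=square, weight=10, size=7, texture=smooth}: weight = 10, size = 7 — checks out, so Accepted.
{shape=hexagon, weight=8, size=7, texture=rough}: weight = 8, size = 7 — checks out, so Accepted.
{shape=circle, weight=4, size=7, texture=matte}: weight = 4, size = 7 — checks out, so Accepted.
{shape=square, weight=12, size=4, texture=smooth}: weight = 12, size = 4 — fails this test, so Rejected.
{shape=star, weight=11, size=7, texture=matte}: weight = 11, size = 7 — checks out, so Accepted.

Accepted, Accepted, Accepted, Rejected, Accepted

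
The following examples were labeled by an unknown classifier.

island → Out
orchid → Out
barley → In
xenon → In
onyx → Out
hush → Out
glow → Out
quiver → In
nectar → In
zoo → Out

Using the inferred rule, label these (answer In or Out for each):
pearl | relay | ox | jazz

The pattern is that an item is 'In' exactly when: contains 'e'.
pearl — has 'e', hence In. relay — has 'e', hence In. ox — no 'e', hence Out. jazz — no 'e', hence Out.

In, In, Out, Out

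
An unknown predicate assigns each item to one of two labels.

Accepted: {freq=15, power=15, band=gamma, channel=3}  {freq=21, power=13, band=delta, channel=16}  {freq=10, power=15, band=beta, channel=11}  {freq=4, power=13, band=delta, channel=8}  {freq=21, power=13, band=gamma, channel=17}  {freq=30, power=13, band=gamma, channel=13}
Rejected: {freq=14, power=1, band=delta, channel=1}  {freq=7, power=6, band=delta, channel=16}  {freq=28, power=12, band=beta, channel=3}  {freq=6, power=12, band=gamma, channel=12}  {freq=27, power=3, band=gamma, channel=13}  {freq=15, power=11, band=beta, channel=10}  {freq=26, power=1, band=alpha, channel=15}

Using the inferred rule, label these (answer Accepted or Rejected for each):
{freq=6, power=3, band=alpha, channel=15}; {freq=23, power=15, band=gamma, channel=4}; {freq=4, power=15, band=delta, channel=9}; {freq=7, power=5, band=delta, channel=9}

Rejected, Accepted, Accepted, Rejected

The distinguishing property — power ≥ 13 — holds for all the 'Accepted' cases and none of the 'Rejected' cases.
{freq=6, power=3, band=alpha, channel=15}: power = 3, does not satisfy this → Rejected. {freq=23, power=15, band=gamma, channel=4}: power = 15, qualifies → Accepted. {freq=4, power=15, band=delta, channel=9}: power = 15, qualifies → Accepted. {freq=7, power=5, band=delta, channel=9}: power = 5, does not satisfy this → Rejected.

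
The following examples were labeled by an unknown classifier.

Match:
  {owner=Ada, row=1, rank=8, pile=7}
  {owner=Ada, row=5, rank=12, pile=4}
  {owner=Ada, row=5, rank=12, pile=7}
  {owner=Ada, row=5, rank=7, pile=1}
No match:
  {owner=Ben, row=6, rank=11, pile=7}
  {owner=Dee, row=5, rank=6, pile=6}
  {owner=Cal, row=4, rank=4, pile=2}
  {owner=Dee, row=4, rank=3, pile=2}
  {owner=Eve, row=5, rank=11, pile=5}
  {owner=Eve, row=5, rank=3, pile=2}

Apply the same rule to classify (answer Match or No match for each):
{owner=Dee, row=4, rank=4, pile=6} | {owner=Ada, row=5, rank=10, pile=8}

Rule: owner is Ada. This holds for each 'Match' example and fails for each 'No match' one.

No match, Match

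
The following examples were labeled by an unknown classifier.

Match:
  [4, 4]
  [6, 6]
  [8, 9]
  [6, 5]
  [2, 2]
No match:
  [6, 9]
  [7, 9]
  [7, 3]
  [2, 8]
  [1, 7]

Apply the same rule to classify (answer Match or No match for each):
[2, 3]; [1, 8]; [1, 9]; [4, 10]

A rule that fits every label: |first − second| ≤ 1 — true of each 'Match' example, false of each 'No match' one.

Match, No match, No match, No match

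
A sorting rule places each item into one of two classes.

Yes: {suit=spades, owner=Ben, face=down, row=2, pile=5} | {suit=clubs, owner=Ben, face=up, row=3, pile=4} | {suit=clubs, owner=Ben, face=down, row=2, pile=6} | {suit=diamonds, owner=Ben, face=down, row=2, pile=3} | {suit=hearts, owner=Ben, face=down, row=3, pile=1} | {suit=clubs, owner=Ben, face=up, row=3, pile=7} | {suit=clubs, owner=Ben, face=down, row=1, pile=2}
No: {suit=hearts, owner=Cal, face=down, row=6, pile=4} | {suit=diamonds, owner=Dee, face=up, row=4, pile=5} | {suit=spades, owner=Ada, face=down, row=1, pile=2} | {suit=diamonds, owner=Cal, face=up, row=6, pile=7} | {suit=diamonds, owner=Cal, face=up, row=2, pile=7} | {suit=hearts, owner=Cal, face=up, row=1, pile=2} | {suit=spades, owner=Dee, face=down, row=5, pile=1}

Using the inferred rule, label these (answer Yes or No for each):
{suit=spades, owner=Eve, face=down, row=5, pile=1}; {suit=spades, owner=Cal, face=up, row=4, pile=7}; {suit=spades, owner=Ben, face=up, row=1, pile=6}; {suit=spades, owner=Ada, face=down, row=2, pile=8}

No, No, Yes, No

'Yes' ⟺ owner is Ben.
{suit=spades, owner=Eve, face=down, row=5, pile=1} — owner is Eve, hence No.
{suit=spades, owner=Cal, face=up, row=4, pile=7} — owner is Cal, hence No.
{suit=spades, owner=Ben, face=up, row=1, pile=6} — owner is Ben, hence Yes.
{suit=spades, owner=Ada, face=down, row=2, pile=8} — owner is Ada, hence No.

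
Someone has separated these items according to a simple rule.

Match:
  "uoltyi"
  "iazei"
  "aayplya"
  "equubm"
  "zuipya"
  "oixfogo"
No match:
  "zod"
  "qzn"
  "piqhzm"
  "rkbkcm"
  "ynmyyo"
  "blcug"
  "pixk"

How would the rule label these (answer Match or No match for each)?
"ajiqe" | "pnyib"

Match, No match

The simplest hypothesis consistent with all the labels is: has ≥ 2 vowels.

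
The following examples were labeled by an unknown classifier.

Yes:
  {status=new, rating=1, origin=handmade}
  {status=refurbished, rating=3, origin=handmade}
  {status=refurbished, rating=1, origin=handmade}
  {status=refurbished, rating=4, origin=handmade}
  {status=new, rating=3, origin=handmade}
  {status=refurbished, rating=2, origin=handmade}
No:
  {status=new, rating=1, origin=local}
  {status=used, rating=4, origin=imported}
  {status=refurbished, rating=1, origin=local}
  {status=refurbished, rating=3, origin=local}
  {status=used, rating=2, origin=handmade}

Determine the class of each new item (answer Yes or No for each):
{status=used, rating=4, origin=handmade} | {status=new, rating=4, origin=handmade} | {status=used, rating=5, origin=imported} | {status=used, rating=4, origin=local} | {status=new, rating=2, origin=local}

No, Yes, No, No, No

'Yes' ⟺ status is not used AND origin is handmade.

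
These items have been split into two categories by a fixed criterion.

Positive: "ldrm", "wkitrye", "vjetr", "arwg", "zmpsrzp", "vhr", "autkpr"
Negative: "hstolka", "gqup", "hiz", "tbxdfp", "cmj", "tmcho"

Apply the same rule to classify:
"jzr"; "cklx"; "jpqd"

Positive, Negative, Negative

Comparing the two groups points to one rule — contains 'r'.
"jzr" — has 'r', hence Positive.
"cklx" — no 'r', hence Negative.
"jpqd" — no 'r', hence Negative.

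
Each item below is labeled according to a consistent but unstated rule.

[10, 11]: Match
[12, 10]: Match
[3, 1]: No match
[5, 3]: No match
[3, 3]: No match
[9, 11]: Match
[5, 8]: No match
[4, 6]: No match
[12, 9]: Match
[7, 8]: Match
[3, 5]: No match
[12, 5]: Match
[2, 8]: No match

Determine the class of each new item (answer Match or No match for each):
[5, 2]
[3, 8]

The rule appears to be: sum ≥ 15.
[5, 2] → 5+2 = 7 → No match. [3, 8] → 3+8 = 11 → No match.

No match, No match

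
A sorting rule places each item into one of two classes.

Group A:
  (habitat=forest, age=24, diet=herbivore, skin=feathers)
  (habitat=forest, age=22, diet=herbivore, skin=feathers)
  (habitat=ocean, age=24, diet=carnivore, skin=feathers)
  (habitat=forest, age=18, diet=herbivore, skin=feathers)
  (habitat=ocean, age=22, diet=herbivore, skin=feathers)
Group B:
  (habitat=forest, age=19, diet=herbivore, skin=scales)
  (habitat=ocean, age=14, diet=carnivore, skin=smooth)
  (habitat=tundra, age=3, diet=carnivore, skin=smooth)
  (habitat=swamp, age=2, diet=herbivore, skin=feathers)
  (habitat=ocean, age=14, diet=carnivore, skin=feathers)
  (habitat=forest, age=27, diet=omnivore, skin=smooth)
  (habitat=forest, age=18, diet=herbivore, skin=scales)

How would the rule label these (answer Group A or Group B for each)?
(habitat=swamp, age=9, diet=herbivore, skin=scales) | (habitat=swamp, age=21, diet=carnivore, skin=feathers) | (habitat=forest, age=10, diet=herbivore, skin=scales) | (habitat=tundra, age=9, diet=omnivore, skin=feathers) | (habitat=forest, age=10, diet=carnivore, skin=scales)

Group B, Group A, Group B, Group B, Group B

The distinguishing property — skin is feathers AND age ≥ 18 — holds for all the 'Group A' cases and none of the 'Group B' cases.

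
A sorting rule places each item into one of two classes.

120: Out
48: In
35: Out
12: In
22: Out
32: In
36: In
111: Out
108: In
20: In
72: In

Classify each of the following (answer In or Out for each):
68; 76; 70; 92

In, In, Out, In

The distinguishing property — multiple of 4 AND at most 108 — holds for all the 'In' cases and none of the 'Out' cases.
In: 68, since 68 = 4·17, 68 ≤ 108.
In: 76, since 76 = 4·19, 76 ≤ 108.
Out: 70, since 70 = 4·17 + 2, 70 ≤ 108.
In: 92, since 92 = 4·23, 92 ≤ 108.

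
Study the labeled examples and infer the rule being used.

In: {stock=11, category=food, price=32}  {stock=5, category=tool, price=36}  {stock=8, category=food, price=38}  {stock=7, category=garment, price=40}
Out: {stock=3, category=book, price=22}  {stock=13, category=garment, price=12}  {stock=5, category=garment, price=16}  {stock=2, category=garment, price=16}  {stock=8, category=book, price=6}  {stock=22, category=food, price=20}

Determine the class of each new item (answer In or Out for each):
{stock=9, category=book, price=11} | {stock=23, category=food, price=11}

A rule that fits every label: price ≥ 32 — true of each 'In' example, false of each 'Out' one.
{stock=9, category=book, price=11}: Out (price = 11). {stock=23, category=food, price=11}: Out (price = 11).

Out, Out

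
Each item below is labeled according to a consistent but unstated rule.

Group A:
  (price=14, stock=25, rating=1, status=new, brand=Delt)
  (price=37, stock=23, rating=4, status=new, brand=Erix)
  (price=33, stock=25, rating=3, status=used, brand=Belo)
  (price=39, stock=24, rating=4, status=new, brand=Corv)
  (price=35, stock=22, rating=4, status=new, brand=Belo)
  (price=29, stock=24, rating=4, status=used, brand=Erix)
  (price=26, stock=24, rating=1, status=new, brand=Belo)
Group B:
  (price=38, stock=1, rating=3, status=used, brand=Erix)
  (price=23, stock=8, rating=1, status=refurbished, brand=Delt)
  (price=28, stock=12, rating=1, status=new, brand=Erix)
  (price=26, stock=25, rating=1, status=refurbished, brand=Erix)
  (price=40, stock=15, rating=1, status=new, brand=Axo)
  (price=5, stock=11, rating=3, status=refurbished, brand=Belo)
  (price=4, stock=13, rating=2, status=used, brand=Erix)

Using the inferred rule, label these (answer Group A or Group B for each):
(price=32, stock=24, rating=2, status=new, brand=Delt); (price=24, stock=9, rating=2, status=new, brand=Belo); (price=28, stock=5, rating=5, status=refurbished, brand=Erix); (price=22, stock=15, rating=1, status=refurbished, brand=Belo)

Group A, Group B, Group B, Group B

The distinguishing property — status is not refurbished AND stock ≥ 22 — holds for all the 'Group A' cases and none of the 'Group B' cases.
(price=32, stock=24, rating=2, status=new, brand=Delt) — status is new, stock = 24, hence Group A.
(price=24, stock=9, rating=2, status=new, brand=Belo) — status is new, stock = 9, hence Group B.
(price=28, stock=5, rating=5, status=refurbished, brand=Erix) — status is refurbished, stock = 5, hence Group B.
(price=22, stock=15, rating=1, status=refurbished, brand=Belo) — status is refurbished, stock = 15, hence Group B.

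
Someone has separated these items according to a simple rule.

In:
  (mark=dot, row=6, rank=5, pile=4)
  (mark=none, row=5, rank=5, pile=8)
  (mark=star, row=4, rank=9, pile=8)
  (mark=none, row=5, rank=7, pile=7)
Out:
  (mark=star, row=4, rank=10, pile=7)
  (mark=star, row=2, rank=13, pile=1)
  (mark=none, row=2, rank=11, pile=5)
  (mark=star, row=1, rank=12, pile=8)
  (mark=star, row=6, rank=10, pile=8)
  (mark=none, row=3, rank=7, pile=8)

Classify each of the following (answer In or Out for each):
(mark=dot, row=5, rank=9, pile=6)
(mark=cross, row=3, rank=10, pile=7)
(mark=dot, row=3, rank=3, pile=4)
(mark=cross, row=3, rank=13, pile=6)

In, Out, Out, Out

The common property of the 'In' items is: rank ≤ 9 AND row ≥ 4. No 'Out' item has it.
In: (mark=dot, row=5, rank=9, pile=6), since rank = 9, row = 5.
Out: (mark=cross, row=3, rank=10, pile=7), since rank = 10, row = 3.
Out: (mark=dot, row=3, rank=3, pile=4), since rank = 3, row = 3.
Out: (mark=cross, row=3, rank=13, pile=6), since rank = 13, row = 3.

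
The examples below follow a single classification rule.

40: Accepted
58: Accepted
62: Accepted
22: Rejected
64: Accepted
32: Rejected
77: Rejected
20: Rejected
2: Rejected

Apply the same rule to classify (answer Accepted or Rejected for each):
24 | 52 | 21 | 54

Rejected, Accepted, Rejected, Accepted

The classifier is using: even AND at least 40.
24 — 24 is even, 24 < 40, hence Rejected.
52 — 52 is even, 52 ≥ 40, hence Accepted.
21 — 21 is odd, 21 < 40, hence Rejected.
54 — 54 is even, 54 ≥ 40, hence Accepted.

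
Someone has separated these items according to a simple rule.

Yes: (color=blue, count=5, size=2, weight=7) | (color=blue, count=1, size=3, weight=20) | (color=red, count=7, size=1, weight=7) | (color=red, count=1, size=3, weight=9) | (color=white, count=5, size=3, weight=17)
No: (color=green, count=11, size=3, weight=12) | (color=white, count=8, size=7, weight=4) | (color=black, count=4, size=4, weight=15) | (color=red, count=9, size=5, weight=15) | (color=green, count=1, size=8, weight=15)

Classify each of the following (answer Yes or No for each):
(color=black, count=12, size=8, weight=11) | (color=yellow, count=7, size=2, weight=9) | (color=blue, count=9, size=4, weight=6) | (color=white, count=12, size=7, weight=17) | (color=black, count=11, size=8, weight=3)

One predicate separates the groups cleanly: count ≤ 7 AND size ≤ 3.
(color=black, count=12, size=8, weight=11): count = 12, size = 8 — lacks this property, so No. (color=yellow, count=7, size=2, weight=9): count = 7, size = 2 — qualifies, so Yes. (color=blue, count=9, size=4, weight=6): count = 9, size = 4 — lacks this property, so No. (color=white, count=12, size=7, weight=17): count = 12, size = 7 — lacks this property, so No. (color=black, count=11, size=8, weight=3): count = 11, size = 8 — lacks this property, so No.

No, Yes, No, No, No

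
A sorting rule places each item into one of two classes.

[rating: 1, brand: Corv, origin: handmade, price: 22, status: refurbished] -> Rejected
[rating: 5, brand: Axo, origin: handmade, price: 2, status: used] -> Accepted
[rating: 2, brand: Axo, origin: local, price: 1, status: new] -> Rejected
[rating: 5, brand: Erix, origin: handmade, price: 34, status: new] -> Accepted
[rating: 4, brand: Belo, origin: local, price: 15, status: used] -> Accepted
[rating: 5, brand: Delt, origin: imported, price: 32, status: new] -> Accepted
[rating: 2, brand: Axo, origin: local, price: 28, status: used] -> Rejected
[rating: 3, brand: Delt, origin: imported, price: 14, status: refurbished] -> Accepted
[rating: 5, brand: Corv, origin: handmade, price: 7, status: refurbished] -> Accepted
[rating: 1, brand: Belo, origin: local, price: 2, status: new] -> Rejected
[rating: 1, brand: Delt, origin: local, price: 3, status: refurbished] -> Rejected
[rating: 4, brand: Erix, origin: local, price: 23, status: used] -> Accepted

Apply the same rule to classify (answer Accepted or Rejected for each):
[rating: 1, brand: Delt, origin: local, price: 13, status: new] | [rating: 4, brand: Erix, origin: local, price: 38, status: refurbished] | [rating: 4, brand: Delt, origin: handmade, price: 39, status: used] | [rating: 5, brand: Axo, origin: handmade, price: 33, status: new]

The rule appears to be: rating ≥ 3.
Rejected: [rating: 1, brand: Delt, origin: local, price: 13, status: new], since rating = 1. Accepted: [rating: 4, brand: Erix, origin: local, price: 38, status: refurbished], since rating = 4. Accepted: [rating: 4, brand: Delt, origin: handmade, price: 39, status: used], since rating = 4. Accepted: [rating: 5, brand: Axo, origin: handmade, price: 33, status: new], since rating = 5.

Rejected, Accepted, Accepted, Accepted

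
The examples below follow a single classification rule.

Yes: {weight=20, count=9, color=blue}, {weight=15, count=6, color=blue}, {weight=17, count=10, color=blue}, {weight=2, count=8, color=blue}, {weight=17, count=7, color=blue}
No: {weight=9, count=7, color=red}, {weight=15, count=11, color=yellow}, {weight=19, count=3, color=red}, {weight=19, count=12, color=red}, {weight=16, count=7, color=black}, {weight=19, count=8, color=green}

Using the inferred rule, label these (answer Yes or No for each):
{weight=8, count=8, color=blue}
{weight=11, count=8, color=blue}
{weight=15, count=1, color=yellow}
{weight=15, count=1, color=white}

Yes, Yes, No, No

One predicate separates the groups cleanly: color is blue.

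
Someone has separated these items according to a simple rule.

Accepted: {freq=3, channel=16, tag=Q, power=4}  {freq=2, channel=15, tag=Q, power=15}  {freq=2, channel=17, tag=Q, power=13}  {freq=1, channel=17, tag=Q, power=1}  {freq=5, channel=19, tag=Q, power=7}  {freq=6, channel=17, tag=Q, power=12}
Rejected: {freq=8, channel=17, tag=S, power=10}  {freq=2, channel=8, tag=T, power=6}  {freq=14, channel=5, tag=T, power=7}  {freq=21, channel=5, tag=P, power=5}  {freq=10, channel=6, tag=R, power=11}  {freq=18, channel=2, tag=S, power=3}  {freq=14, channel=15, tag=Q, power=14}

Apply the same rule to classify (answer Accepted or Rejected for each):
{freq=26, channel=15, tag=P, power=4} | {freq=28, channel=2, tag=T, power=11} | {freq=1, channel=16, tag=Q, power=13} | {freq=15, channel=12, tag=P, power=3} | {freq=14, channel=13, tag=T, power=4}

Rejected, Rejected, Accepted, Rejected, Rejected

All 'Accepted' examples share one property — tag is Q AND freq ≤ 6 — and every 'Rejected' example lacks it.
Rejected: {freq=26, channel=15, tag=P, power=4}, since tag is P, freq = 26. Rejected: {freq=28, channel=2, tag=T, power=11}, since tag is T, freq = 28. Accepted: {freq=1, channel=16, tag=Q, power=13}, since tag is Q, freq = 1. Rejected: {freq=15, channel=12, tag=P, power=3}, since tag is P, freq = 15. Rejected: {freq=14, channel=13, tag=T, power=4}, since tag is T, freq = 14.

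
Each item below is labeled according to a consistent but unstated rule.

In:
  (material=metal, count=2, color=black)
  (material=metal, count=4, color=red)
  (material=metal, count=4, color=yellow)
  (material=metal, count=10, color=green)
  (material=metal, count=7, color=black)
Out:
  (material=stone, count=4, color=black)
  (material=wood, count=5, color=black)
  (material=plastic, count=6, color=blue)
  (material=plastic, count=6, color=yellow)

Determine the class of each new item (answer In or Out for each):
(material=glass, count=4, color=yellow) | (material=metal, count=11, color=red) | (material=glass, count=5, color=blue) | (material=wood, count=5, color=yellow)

Out, In, Out, Out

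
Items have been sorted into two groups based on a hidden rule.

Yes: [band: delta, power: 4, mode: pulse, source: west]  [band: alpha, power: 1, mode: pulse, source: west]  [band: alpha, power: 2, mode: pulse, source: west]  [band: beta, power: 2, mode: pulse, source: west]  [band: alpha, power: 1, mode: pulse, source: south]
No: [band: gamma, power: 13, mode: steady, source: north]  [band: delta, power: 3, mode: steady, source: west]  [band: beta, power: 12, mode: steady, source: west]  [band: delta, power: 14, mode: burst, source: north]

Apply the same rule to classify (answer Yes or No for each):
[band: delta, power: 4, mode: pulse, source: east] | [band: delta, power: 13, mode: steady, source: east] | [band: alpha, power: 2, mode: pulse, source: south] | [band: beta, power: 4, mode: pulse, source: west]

Yes, No, Yes, Yes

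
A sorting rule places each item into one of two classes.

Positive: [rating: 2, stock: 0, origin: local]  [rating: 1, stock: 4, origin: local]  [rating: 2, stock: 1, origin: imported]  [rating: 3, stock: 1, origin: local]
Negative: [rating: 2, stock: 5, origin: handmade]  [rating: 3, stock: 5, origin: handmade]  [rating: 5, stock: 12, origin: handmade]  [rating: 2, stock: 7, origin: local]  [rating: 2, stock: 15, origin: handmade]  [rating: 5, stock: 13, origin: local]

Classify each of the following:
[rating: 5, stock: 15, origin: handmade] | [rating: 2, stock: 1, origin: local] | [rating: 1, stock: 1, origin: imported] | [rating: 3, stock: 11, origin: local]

Negative, Positive, Positive, Negative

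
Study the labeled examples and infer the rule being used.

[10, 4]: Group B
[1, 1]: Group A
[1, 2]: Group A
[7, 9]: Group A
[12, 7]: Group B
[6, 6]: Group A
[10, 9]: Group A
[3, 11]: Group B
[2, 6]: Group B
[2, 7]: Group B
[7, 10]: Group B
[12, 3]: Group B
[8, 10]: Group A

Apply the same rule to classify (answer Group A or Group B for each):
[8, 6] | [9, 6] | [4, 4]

Group A, Group B, Group A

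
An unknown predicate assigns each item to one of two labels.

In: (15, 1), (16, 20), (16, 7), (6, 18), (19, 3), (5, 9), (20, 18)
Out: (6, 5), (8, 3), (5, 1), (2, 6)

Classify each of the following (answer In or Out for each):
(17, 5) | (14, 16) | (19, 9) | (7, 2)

The distinguishing property — sum ≥ 14 — holds for all the 'In' cases and none of the 'Out' cases.
(17, 5): In (17+5 = 22).
(14, 16): In (14+16 = 30).
(19, 9): In (19+9 = 28).
(7, 2): Out (7+2 = 9).

In, In, In, Out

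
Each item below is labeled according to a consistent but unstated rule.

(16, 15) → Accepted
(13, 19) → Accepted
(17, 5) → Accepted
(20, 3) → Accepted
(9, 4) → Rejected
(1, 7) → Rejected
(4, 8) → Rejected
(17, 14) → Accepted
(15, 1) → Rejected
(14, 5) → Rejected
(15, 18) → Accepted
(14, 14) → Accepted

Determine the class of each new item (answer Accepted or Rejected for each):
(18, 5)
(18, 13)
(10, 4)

'Accepted' ⟺ sum ≥ 22.
(18, 5) → 18+5 = 23 → Accepted. (18, 13) → 18+13 = 31 → Accepted. (10, 4) → 10+4 = 14 → Rejected.

Accepted, Accepted, Rejected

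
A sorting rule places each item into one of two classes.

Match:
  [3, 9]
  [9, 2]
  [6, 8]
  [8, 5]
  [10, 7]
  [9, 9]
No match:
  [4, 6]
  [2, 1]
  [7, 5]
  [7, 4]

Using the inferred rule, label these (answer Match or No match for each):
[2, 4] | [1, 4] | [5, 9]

The distinguishing property — max ≥ 8 — holds for all the 'Match' cases and none of the 'No match' cases.
No match: [2, 4], since max 4.
No match: [1, 4], since max 4.
Match: [5, 9], since max 9.

No match, No match, Match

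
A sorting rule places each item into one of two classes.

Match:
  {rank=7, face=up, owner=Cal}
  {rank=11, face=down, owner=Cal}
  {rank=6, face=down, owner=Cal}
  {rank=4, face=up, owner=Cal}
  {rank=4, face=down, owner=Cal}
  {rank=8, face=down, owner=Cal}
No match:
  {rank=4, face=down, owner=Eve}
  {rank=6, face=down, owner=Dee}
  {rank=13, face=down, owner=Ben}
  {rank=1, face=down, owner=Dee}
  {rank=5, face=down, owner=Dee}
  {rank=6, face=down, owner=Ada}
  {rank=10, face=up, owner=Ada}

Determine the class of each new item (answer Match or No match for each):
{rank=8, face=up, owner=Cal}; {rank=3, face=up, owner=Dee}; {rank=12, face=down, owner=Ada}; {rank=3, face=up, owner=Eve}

The pattern is that an item is 'Match' exactly when: owner is Cal.
{rank=8, face=up, owner=Cal}: owner is Cal — meets the rule, so Match. {rank=3, face=up, owner=Dee}: owner is Dee — lacks this property, so No match. {rank=12, face=down, owner=Ada}: owner is Ada — lacks this property, so No match. {rank=3, face=up, owner=Eve}: owner is Eve — lacks this property, so No match.

Match, No match, No match, No match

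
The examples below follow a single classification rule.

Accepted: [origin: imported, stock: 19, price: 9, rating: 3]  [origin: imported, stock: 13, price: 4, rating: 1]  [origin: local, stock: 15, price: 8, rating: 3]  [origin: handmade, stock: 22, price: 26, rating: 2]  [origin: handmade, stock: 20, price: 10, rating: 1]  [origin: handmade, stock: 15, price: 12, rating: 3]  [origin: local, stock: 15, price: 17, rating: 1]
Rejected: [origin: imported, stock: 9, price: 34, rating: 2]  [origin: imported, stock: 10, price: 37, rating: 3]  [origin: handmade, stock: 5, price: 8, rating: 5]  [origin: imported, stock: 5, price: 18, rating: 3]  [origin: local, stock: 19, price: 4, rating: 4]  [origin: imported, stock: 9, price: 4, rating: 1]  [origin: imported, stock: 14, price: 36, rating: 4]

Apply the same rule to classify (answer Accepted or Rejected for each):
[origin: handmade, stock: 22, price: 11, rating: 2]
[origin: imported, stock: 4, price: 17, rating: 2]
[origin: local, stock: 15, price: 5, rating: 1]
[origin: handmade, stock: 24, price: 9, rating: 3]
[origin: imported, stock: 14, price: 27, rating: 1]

A rule that fits every label: rating ≤ 3 AND stock ≥ 13 — true of each 'Accepted' example, false of each 'Rejected' one.
[origin: handmade, stock: 22, price: 11, rating: 2] — rating = 2, stock = 22, hence Accepted. [origin: imported, stock: 4, price: 17, rating: 2] — rating = 2, stock = 4, hence Rejected. [origin: local, stock: 15, price: 5, rating: 1] — rating = 1, stock = 15, hence Accepted. [origin: handmade, stock: 24, price: 9, rating: 3] — rating = 3, stock = 24, hence Accepted. [origin: imported, stock: 14, price: 27, rating: 1] — rating = 1, stock = 14, hence Accepted.

Accepted, Rejected, Accepted, Accepted, Accepted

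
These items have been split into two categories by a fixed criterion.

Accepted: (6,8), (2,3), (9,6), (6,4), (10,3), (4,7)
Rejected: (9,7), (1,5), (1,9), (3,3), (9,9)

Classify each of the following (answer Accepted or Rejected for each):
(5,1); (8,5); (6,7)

The simplest hypothesis consistent with all the labels is: product is even.
Rejected: (5,1), since 5·1 = 5. Accepted: (8,5), since 8·5 = 40. Accepted: (6,7), since 6·7 = 42.

Rejected, Accepted, Accepted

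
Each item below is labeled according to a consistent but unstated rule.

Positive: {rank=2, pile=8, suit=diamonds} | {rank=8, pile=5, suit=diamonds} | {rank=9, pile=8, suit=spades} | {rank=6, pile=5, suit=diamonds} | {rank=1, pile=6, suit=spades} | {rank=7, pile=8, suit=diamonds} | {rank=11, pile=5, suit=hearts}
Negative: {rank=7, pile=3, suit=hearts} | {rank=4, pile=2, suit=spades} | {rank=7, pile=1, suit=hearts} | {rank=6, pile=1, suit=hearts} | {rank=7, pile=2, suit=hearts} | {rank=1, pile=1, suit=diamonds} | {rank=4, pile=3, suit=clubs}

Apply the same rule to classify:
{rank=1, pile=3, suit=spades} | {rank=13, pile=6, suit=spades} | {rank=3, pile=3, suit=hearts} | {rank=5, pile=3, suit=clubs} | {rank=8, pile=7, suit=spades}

Negative, Positive, Negative, Negative, Positive

All 'Positive' examples share one property — pile ≥ 5 — and every 'Negative' example lacks it.
{rank=1, pile=3, suit=spades} — pile = 3, hence Negative. {rank=13, pile=6, suit=spades} — pile = 6, hence Positive. {rank=3, pile=3, suit=hearts} — pile = 3, hence Negative. {rank=5, pile=3, suit=clubs} — pile = 3, hence Negative. {rank=8, pile=7, suit=spades} — pile = 7, hence Positive.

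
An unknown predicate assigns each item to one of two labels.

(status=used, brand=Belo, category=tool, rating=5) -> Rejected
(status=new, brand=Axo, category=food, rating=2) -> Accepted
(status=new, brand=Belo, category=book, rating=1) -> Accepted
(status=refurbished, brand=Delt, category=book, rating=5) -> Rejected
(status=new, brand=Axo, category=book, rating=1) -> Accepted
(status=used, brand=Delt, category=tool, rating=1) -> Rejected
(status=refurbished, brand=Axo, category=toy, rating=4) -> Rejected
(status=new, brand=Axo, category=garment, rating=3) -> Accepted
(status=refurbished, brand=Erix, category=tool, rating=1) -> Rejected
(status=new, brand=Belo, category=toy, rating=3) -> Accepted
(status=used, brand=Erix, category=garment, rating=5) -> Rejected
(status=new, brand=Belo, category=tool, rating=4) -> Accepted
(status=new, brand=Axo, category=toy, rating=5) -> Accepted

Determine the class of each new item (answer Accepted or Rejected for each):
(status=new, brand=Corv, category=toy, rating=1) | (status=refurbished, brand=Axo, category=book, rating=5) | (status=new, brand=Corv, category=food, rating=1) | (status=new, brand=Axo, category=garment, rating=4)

Rule: status is new. This holds for each 'Accepted' example and fails for each 'Rejected' one.
(status=new, brand=Corv, category=toy, rating=1) — status is new, hence Accepted. (status=refurbished, brand=Axo, category=book, rating=5) — status is refurbished, hence Rejected. (status=new, brand=Corv, category=food, rating=1) — status is new, hence Accepted. (status=new, brand=Axo, category=garment, rating=4) — status is new, hence Accepted.

Accepted, Rejected, Accepted, Accepted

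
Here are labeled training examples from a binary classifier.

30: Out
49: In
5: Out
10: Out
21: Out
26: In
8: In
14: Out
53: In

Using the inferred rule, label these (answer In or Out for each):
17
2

The rule appears to be: digit sum ≥ 6.
17 → digit sum 1+7 = 8 → In.
2 → digit sum 2 → Out.

In, Out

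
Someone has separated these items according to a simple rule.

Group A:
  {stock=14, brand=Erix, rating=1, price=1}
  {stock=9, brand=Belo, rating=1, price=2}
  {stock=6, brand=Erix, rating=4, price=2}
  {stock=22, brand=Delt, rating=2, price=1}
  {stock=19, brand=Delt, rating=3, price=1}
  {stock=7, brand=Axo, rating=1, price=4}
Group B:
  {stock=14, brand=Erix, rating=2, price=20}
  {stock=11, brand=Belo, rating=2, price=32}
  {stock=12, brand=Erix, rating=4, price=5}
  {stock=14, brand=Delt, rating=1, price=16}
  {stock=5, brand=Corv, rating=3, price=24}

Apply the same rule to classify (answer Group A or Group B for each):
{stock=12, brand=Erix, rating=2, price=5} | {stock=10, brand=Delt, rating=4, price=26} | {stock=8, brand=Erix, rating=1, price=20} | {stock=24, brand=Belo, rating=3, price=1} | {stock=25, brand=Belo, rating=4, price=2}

Group B, Group B, Group B, Group A, Group A

Rule: price ≤ 4. This holds for each 'Group A' example and fails for each 'Group B' one.
{stock=12, brand=Erix, rating=2, price=5}: Group B (price = 5). {stock=10, brand=Delt, rating=4, price=26}: Group B (price = 26). {stock=8, brand=Erix, rating=1, price=20}: Group B (price = 20). {stock=24, brand=Belo, rating=3, price=1}: Group A (price = 1). {stock=25, brand=Belo, rating=4, price=2}: Group A (price = 2).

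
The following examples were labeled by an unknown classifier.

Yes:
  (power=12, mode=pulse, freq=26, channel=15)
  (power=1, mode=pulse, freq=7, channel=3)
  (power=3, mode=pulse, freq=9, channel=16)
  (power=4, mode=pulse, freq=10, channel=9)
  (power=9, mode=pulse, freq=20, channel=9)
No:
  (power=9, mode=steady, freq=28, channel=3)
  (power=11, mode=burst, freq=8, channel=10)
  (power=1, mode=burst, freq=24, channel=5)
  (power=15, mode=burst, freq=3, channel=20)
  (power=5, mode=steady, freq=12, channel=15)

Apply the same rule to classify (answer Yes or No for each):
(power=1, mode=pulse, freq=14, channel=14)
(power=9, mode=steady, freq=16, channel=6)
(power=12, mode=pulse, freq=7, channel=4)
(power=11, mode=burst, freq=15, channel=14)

Yes, No, Yes, No

The distinguishing property — mode is pulse — holds for all the 'Yes' cases and none of the 'No' cases.
(power=1, mode=pulse, freq=14, channel=14): Yes (mode is pulse).
(power=9, mode=steady, freq=16, channel=6): No (mode is steady).
(power=12, mode=pulse, freq=7, channel=4): Yes (mode is pulse).
(power=11, mode=burst, freq=15, channel=14): No (mode is burst).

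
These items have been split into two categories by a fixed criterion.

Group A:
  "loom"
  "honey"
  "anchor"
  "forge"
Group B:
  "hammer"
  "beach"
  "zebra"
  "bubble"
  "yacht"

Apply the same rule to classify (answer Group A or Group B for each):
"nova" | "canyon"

Group A, Group A

The classifier is using: contains 'o'.
"nova" — has 'o', hence Group A. "canyon" — has 'o', hence Group A.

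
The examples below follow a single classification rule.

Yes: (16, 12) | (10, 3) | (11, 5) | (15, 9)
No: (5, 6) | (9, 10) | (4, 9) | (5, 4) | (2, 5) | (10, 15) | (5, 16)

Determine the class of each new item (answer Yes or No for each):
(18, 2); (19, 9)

Yes, Yes

Rule: first > second AND sum ≥ 11. This holds for each 'Yes' example and fails for each 'No' one.
(18, 2) → 18 > 2, 18+2 = 20 → Yes.
(19, 9) → 19 > 9, 19+9 = 28 → Yes.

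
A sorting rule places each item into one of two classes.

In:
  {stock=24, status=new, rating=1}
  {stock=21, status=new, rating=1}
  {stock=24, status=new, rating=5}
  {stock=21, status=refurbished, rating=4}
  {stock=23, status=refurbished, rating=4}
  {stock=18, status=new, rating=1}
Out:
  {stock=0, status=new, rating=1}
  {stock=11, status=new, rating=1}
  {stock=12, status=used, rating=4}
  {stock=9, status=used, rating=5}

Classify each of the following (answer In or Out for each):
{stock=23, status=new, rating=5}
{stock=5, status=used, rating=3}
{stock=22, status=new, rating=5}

One predicate separates the groups cleanly: stock ≥ 18.
{stock=23, status=new, rating=5} → stock = 23 → In.
{stock=5, status=used, rating=3} → stock = 5 → Out.
{stock=22, status=new, rating=5} → stock = 22 → In.

In, Out, In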